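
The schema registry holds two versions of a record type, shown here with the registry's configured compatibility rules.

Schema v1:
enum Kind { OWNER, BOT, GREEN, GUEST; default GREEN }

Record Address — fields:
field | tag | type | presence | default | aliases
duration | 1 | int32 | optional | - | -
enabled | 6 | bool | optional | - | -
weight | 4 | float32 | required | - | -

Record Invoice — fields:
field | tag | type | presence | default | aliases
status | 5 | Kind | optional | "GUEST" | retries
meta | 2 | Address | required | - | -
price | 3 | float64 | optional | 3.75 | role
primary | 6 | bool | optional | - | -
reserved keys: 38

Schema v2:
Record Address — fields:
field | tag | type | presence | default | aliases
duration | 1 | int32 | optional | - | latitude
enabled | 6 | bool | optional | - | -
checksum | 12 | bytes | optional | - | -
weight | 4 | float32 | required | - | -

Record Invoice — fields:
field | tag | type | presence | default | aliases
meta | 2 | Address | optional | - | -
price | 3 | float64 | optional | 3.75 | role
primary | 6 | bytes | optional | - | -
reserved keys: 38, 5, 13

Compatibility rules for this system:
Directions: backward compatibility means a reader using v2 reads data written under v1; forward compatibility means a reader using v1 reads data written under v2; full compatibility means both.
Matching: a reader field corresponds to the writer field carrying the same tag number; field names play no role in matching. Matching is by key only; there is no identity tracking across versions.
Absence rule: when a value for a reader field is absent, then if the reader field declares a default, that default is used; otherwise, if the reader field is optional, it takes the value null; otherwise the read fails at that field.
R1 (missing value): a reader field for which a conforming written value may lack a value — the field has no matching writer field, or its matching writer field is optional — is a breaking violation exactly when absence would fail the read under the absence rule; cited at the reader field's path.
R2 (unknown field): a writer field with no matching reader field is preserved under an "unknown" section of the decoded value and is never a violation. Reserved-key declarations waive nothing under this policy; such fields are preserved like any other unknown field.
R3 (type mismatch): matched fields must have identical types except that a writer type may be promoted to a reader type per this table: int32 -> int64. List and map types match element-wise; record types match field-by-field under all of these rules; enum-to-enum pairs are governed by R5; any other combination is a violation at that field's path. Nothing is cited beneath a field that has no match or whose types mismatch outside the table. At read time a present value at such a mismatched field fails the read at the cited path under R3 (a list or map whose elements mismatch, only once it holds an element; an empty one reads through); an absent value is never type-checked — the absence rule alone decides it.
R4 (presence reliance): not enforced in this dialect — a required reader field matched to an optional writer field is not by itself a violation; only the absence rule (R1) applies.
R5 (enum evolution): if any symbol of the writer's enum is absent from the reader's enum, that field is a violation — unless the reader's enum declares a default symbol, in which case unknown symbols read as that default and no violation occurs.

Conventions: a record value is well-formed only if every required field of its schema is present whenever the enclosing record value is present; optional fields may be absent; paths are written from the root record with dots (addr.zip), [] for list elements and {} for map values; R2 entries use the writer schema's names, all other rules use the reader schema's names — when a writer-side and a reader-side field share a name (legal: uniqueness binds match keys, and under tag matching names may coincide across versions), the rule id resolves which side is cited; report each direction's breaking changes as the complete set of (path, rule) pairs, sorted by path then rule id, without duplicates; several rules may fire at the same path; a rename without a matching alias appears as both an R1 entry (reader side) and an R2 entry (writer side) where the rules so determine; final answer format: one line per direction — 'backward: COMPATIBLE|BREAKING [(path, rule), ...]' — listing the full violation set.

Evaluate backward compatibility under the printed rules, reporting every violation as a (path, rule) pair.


backward: BREAKING [(primary, R3)]

in Invoice below, arrows point writer -> reader
backward analysis of Invoice with v2 as reader and v1 as writer:
  Address -> Address, writer required: meta aligns to meta
  float64 -> float64, writer optional: price aligns to price
  bool -> bytes, writer optional: primary aligns to primary
  leftover writer field: status
  int32 -> int32, writer optional: meta.duration aligns to meta.duration
  bool -> bool, writer optional: meta.enabled aligns to meta.enabled
  meta.checksum has no writer counterpart
  float32 -> float32, writer required: meta.weight aligns to meta.weight
  violation R3 at primary
  => 1 violation(s): backward is BREAKING for Invoice
the other Invoice changes do not affect what is asked:
  added field checksum to record Address: optional bytes, tag 12 (in v2 it sits immediately before weight) -> fires no rule on Invoice, leaving the asked answer as it is
  field meta in record Invoice: required changed to optional -> affects forward compatibility only, which is not asked
  removed field status from record Invoice (its key 5 joins the reserved list) -> fires no rule on Invoice, leaving the asked answer as it is


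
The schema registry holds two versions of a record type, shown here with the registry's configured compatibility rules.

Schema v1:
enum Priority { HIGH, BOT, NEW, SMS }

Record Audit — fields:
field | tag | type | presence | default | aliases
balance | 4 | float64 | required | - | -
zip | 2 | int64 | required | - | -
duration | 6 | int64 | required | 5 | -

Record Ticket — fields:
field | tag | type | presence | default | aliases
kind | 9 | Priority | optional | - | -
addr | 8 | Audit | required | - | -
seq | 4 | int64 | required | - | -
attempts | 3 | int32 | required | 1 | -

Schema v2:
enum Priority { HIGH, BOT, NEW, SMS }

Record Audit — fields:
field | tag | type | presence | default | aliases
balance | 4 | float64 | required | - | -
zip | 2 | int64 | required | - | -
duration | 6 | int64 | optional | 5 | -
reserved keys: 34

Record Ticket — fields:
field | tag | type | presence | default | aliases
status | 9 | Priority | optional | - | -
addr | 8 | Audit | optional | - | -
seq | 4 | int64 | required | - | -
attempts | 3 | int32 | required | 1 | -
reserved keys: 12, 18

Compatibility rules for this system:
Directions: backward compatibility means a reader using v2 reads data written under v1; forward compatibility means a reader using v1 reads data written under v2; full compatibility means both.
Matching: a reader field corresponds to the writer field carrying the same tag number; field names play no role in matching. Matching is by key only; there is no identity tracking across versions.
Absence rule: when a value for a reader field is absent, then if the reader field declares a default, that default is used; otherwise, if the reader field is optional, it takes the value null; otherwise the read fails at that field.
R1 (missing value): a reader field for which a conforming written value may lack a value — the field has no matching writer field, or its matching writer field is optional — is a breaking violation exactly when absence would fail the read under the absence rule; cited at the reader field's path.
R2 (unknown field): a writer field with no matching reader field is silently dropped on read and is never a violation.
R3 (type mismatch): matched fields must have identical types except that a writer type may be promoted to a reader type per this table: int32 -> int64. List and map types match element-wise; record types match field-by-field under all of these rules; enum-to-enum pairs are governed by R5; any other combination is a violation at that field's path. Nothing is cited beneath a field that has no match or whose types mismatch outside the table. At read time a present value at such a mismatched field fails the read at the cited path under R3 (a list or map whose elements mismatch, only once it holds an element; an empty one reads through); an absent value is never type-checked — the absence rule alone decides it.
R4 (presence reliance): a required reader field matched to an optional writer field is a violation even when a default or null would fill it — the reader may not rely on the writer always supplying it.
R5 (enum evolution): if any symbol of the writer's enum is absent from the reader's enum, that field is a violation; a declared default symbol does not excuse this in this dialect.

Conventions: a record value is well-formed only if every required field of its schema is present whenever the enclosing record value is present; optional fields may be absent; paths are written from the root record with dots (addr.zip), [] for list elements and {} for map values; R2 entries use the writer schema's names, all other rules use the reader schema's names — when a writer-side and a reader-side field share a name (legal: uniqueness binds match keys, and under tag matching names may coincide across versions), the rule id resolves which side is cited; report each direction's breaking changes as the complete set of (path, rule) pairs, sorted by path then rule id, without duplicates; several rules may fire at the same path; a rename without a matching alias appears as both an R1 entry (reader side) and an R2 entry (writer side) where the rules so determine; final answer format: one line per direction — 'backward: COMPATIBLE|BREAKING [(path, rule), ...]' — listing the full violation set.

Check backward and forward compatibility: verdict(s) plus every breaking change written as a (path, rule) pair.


backward: COMPATIBLE []; forward: BREAKING [(addr, R1), (addr, R4), (addr.duration, R4)]

the writer's type comes first in each Ticket pair
backward pass over Ticket, reader schema v2, writer schema v1:
  status: Priority -> Priority, writer optional; from kind
  addr: Audit -> Audit, writer required; from addr
  seq: int64 -> int64, writer required; from seq
  attempts: int32 -> int32, writer required; from attempts
  addr.balance: float64 -> float64, writer required; from addr.balance
  addr.zip: int64 -> int64, writer required; from addr.zip
  addr.duration: int64 -> int64, writer required; from addr.duration
  nothing fires on Ticket: backward is COMPATIBLE
forward pass over Ticket, reader schema v1, writer schema v2:
  kind: Priority -> Priority, writer optional; from status
  addr: Audit -> Audit, writer optional; from addr
  seq: int64 -> int64, writer required; from seq
  attempts: int32 -> int32, writer required; from attempts
  addr.balance: float64 -> float64, writer required; from addr.balance
  addr.zip: int64 -> int64, writer required; from addr.zip
  addr.duration: int64 -> int64, writer optional; from addr.duration
  violation R1 at addr
  violation R4 at addr
  violation R4 at addr.duration
  => 3 violation(s): forward is BREAKING for Ticket


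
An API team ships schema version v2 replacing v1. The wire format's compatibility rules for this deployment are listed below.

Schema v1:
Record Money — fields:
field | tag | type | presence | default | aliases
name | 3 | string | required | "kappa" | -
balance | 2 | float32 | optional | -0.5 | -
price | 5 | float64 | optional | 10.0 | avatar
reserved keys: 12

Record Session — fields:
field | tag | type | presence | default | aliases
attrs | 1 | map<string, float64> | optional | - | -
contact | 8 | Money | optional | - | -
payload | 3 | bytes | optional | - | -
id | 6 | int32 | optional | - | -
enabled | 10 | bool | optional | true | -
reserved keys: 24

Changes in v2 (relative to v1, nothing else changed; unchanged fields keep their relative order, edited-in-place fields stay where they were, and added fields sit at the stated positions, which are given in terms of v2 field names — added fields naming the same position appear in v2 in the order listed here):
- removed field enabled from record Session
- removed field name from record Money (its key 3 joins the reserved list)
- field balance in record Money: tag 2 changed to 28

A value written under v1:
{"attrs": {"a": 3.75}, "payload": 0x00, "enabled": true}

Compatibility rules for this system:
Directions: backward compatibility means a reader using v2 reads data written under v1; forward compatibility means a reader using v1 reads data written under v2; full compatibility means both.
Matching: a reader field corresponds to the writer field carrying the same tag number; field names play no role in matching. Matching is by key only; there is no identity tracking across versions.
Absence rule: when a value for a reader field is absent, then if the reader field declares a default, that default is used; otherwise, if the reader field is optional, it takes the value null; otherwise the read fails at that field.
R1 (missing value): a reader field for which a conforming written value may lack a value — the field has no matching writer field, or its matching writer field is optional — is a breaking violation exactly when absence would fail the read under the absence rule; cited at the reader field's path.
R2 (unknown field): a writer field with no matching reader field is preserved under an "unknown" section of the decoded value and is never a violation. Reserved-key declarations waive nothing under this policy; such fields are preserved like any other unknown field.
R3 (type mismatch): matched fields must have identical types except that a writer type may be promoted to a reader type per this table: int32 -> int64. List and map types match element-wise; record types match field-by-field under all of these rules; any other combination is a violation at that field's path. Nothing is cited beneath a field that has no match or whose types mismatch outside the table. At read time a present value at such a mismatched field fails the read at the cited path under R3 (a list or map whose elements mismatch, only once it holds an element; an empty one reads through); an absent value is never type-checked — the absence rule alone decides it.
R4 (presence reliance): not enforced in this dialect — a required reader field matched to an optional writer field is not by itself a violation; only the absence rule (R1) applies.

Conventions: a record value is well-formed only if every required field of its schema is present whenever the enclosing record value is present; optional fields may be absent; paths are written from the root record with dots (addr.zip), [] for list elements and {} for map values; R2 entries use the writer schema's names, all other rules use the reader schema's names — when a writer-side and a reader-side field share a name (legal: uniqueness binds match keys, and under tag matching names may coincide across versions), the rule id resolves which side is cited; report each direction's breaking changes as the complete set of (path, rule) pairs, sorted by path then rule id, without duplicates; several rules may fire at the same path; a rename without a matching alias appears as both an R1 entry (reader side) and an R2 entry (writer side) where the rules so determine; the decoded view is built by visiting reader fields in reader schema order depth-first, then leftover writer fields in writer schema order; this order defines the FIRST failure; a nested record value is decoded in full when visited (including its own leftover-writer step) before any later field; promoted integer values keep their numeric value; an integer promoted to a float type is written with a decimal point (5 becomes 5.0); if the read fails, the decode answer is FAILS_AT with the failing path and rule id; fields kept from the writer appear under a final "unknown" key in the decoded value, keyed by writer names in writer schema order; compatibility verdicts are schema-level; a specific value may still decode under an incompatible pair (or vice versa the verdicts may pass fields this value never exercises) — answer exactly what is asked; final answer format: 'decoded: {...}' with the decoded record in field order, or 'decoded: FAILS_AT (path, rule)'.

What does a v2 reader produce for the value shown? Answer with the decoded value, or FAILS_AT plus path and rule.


the writer's type comes first in each Session pair
decoding the Session value with the v2 reader:
  attrs := {"a": 3.75}
  contact := null (missing; optional => null)
  payload := 0x00
  id := null (missing; optional => null)
  writer enabled: kept under "unknown"
  => decoded: {"attrs": {"a": 3.75}, "contact": null, "payload": 0x00, "id": null, "unknown": {"enabled": true}}
the rest of the Session diff is inert for this question:
  removed field name from record Money (its key 3 joins the reserved list) -> no rule fires on it and the decoded Session view is identical with or without it
  field balance in record Money: tag 2 changed to 28 -> no rule fires on it and the decoded Session view is identical with or without it

decoded: {"attrs": {"a": 3.75}, "contact": null, "payload": 0x00, "id": null, "unknown": {"enabled": true}}


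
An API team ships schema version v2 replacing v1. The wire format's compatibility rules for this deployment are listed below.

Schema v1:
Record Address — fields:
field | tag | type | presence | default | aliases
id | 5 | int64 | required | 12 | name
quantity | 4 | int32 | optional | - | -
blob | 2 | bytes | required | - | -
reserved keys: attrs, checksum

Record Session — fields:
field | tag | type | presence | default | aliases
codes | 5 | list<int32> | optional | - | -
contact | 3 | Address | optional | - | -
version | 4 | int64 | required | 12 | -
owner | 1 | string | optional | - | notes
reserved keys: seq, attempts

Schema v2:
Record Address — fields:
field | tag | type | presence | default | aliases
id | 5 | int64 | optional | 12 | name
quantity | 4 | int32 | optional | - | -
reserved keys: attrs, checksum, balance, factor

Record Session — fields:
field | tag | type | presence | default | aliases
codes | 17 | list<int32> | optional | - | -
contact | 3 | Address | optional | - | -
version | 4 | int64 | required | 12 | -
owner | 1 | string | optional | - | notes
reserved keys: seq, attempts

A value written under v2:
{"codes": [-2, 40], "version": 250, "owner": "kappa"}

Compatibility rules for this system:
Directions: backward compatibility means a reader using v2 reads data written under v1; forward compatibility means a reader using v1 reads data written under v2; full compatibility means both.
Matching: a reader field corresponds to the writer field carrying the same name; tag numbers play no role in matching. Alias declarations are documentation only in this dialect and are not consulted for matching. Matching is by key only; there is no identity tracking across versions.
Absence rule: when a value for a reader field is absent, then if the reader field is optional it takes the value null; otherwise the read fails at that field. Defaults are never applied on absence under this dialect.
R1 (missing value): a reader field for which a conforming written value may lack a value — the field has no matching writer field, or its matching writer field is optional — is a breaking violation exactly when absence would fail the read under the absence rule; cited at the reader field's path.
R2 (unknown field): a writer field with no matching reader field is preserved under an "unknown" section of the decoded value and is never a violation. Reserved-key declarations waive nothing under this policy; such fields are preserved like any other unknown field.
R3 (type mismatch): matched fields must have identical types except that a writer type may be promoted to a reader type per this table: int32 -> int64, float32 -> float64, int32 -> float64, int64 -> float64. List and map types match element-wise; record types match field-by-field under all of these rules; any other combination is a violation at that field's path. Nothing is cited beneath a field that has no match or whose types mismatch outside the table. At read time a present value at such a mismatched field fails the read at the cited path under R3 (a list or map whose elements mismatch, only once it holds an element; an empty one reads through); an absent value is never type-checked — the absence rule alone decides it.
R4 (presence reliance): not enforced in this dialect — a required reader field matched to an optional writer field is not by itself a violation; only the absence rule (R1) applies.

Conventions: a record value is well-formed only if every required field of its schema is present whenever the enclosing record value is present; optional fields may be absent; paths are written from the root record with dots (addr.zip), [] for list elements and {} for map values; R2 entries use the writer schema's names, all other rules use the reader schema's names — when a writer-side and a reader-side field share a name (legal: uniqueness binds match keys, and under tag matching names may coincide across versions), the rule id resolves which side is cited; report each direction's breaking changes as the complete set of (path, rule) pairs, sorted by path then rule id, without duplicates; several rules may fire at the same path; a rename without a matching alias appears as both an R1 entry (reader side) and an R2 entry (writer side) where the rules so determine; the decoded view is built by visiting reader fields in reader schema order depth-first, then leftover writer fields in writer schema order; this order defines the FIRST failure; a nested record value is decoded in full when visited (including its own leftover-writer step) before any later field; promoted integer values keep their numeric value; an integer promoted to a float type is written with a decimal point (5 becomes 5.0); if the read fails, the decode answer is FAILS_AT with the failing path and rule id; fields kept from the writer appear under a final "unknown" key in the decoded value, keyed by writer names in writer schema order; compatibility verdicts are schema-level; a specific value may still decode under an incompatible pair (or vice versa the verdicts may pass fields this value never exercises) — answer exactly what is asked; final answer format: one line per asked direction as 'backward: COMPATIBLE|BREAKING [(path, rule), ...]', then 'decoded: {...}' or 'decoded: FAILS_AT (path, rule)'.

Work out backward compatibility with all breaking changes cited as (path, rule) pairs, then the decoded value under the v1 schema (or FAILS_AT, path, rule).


backward: COMPATIBLE []; decoded: {"codes": [-2, 40], "contact": null, "version": 250, "owner": "kappa"}

in Session below, arrows point writer -> reader
backward on Session — v2 reading data written by v1:
  list<int32> -> list<int32>, writer optional: codes aligns to codes
  Address -> Address, writer optional: contact aligns to contact
  int64 -> int64, writer required: version aligns to version
  string -> string, writer optional: owner aligns to owner
  int64 -> int64, writer required: contact.id aligns to contact.id
  int32 -> int32, writer optional: contact.quantity aligns to contact.quantity
  contact.blob (writer side), unknown to reader
  nothing fires on Session: backward is COMPATIBLE
decode (reader v1):
  codes := [-2, 40]
  contact := null (missing; optional => null)
  version := 250
  owner := "kappa"
  => decoded: {"codes": [-2, 40], "contact": null, "version": 250, "owner": "kappa"}
checking off the Session differences that do not matter here:
  field codes in record Session: tag 5 changed to 17 -> triggers nothing under Session's printed rules — same verdict
  removed field blob from record Address -> its effect on Session is confined to the forward direction, not asked
  field id in record Address: required changed to optional -> its effect on Session is confined to the forward direction, not asked


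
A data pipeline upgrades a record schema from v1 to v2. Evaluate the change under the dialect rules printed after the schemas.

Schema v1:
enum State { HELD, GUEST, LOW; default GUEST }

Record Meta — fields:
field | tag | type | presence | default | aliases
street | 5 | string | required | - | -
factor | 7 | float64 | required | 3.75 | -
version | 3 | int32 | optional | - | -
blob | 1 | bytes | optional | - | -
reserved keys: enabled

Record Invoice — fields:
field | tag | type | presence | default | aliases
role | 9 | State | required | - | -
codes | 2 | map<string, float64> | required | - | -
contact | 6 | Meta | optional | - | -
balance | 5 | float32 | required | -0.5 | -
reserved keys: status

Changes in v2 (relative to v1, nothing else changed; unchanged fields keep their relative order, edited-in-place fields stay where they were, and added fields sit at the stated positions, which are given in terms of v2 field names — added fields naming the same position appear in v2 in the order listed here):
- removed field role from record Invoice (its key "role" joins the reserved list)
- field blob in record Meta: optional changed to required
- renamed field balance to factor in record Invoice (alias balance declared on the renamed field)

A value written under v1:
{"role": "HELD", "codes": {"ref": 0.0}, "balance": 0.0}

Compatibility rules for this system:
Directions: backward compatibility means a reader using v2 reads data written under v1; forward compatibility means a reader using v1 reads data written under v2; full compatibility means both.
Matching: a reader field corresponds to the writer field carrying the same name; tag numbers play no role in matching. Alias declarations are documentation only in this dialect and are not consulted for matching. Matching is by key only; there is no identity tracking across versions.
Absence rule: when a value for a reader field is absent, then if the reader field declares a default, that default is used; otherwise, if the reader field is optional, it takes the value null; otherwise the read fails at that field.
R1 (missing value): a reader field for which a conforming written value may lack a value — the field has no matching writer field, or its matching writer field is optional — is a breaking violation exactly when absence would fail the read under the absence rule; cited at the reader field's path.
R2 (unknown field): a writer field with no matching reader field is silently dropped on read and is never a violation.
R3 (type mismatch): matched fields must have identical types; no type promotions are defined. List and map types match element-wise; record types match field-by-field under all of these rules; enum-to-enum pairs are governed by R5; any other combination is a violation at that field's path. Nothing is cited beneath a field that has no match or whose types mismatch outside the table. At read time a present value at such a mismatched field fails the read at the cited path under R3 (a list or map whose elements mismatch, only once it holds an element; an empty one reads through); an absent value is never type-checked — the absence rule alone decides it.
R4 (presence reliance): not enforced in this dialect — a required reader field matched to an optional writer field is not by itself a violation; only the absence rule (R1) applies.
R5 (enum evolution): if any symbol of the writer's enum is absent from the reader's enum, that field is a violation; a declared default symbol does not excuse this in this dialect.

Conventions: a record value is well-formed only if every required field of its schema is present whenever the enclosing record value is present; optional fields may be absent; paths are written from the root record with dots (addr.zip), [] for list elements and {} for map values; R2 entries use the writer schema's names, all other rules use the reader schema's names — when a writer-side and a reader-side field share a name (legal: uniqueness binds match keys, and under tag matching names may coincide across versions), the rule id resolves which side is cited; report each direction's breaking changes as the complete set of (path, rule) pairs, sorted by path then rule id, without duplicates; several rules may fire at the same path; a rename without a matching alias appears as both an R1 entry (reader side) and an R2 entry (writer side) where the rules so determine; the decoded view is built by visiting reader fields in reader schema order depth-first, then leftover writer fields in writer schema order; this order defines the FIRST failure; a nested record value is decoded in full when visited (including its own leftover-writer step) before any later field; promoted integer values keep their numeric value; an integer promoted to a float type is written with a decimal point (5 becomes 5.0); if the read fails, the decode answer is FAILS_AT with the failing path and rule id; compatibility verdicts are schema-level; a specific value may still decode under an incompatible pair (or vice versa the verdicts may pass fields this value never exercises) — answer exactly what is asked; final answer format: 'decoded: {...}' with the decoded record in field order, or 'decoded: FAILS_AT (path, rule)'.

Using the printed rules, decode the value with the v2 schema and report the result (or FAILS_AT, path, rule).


the writer's type comes first in each Invoice pair
decoding the Invoice value with the v2 reader:
  codes := {"ref": 0.0}
  contact := null (missing; optional => null)
  factor := -0.5 (missing; default applied)
  writer role: no reader field; dropped
  writer balance: no reader field; dropped
  => decoded: {"codes": {"ref": 0.0}, "contact": null, "factor": -0.5}
ruling out the remaining Invoice differences:
  field blob in record Meta: optional changed to required -> a verdict-level change on Invoice — the shown value reads the same

decoded: {"codes": {"ref": 0.0}, "contact": null, "factor": -0.5}


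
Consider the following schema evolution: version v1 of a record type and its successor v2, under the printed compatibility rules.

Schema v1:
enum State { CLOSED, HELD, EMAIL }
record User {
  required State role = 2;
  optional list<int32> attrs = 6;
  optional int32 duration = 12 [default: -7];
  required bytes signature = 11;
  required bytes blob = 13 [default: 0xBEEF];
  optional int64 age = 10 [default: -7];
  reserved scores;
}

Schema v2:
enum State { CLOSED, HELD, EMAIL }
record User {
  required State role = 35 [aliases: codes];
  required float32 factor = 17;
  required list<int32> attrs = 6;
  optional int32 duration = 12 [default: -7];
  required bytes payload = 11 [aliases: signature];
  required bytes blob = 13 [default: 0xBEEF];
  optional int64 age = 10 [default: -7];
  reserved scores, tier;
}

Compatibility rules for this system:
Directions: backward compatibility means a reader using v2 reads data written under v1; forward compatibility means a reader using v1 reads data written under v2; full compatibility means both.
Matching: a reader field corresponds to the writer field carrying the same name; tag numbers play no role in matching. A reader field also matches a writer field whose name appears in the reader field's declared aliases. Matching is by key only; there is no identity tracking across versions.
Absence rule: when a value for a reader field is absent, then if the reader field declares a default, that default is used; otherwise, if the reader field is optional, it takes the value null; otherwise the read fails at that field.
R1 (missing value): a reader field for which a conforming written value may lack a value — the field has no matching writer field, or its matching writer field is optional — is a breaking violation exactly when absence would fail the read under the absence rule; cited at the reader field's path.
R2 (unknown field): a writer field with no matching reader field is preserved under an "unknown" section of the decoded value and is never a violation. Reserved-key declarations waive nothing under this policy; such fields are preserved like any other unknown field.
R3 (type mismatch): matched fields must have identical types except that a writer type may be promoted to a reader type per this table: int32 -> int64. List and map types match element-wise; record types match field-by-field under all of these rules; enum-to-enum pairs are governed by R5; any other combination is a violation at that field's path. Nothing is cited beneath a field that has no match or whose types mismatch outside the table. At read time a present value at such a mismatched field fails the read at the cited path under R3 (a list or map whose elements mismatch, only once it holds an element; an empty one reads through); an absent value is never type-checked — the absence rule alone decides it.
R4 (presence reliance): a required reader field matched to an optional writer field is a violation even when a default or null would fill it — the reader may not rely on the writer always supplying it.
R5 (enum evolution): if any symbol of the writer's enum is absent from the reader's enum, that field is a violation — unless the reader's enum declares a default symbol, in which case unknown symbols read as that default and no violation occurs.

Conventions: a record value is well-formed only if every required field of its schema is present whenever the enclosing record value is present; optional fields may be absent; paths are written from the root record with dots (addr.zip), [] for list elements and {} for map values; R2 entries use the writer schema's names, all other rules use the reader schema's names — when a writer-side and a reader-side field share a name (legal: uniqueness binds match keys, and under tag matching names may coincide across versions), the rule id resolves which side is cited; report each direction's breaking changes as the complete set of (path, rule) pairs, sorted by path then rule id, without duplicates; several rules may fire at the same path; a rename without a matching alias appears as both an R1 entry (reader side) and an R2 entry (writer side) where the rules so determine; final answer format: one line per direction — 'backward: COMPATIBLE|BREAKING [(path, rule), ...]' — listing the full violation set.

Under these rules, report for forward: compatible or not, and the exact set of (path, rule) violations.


forward: BREAKING [(signature, R1)]

the writer's type comes first in each User pair
forward analysis of User with v1 as reader and v2 as writer:
  role: paired with writer role (State -> State; writer required)
  attrs: paired with writer attrs (list<int32> -> list<int32>; writer required)
  duration: paired with writer duration (int32 -> int32; writer optional)
  signature: no writer match
  blob: paired with writer blob (bytes -> bytes; writer required)
  age: paired with writer age (int64 -> int64; writer optional)
  writer factor: unknown to reader
  writer payload: unknown to reader
  violation R1 at signature
  => forward: BREAKING (1)
diffs on User not affecting the asked answer:
  field role in record User: tag 2 changed to 35 -> fires no rule on User, leaving the asked answer as it is
  added field factor to record User: required float32, tag 17 (in v2 it sits immediately before attrs) -> its effect on User is confined to the backward direction, not asked
  field attrs in record User: optional changed to required -> its effect on User is confined to the backward direction, not asked


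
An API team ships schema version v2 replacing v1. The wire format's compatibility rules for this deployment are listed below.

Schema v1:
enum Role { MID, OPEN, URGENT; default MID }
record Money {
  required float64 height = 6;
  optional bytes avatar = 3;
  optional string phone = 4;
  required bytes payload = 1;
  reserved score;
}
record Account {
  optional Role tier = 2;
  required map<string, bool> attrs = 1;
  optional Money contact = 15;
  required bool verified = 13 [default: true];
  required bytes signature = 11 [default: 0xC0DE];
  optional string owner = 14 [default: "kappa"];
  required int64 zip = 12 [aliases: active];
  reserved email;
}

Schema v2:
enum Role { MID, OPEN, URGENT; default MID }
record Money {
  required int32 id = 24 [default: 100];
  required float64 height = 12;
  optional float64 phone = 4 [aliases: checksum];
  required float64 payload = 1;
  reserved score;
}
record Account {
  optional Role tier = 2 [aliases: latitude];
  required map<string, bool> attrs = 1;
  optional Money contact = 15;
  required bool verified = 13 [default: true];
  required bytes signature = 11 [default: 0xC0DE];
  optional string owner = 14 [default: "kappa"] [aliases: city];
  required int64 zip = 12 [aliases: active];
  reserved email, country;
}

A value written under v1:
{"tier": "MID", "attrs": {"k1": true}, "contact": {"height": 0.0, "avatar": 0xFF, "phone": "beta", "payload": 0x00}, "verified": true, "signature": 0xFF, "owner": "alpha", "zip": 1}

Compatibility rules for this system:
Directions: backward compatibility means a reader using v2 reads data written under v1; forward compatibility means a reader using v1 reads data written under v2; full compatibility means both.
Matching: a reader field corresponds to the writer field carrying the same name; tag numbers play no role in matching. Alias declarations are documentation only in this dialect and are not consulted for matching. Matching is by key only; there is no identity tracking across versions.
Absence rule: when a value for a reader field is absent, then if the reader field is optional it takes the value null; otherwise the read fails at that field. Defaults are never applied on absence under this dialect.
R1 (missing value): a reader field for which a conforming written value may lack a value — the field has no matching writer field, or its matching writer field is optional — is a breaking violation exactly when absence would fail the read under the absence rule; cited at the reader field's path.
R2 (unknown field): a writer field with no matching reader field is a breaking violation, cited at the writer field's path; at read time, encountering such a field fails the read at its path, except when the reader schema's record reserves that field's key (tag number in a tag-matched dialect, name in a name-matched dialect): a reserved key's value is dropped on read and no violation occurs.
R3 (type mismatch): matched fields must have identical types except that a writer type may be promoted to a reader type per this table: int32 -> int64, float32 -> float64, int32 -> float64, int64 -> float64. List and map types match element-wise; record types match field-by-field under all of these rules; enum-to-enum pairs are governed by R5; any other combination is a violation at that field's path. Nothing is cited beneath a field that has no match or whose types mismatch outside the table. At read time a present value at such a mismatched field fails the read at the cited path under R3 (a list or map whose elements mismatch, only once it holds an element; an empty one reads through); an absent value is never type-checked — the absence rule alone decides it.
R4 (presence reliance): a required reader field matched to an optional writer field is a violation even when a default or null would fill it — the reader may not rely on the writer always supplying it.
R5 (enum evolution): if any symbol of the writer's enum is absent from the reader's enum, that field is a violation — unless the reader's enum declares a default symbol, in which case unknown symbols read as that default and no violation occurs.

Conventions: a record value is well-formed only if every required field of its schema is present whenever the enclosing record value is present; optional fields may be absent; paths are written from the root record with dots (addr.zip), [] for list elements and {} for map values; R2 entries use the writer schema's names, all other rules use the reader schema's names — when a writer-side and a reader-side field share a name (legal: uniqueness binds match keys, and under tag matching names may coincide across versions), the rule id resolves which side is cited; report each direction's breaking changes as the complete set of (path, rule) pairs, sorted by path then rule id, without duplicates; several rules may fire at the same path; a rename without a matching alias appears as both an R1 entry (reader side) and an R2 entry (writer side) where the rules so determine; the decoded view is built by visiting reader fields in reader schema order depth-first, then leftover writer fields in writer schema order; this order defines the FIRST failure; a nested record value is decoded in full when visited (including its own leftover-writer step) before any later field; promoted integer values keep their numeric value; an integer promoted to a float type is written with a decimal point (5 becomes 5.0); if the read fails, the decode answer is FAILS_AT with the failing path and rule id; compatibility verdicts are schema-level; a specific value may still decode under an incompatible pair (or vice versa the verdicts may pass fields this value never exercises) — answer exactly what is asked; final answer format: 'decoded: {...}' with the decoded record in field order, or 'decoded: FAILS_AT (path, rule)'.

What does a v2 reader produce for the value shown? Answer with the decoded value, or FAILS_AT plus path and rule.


decoded: FAILS_AT (contact.id, R1)

in Account below, arrows point writer -> reader
decoding the Account value with the v2 reader:
  tier := "MID"
  attrs := {"k1": true}
  read fails at contact.id under R1 (no fill)
  => FAILS_AT (contact.id, R1)
the other Account changes do not affect what is asked:
  field phone in record Money: type string changed to float64 -> shifts the Account verdicts, not this decode
  field height in record Money: tag 6 changed to 12 -> triggers nothing under the printed rules; the Account answer is the same either way
  field payload in record Money: type bytes changed to float64 -> shifts the Account verdicts, not this decode
  removed field avatar from record Money -> shifts the Account verdicts, not this decode
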